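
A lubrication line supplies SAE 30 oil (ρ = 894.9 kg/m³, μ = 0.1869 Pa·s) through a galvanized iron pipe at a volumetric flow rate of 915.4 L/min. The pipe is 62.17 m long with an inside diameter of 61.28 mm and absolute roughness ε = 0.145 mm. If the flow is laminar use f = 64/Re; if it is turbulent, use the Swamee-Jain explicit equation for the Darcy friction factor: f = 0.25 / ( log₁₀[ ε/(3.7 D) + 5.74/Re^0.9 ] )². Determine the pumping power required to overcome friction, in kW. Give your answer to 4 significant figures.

Q = 915.4 L/min = 915.4/60000 = 0.01526 m³/s.
Cross-sectional area A = πD²/4 = π(0.06128)²/4 = 0.002949 m²; mean velocity V = Q/A = 0.01526/0.002949 = 5.173 m/s.
Reynolds number Re = ρVD/μ = 894.9 · 5.173 · 0.06128 / 0.187 = 1518.
Re < 2300 → laminar flow, so f = 64/Re = 64/1518 = 0.04217 (the turbulent correlation is not needed).
Darcy-Weisbach: ΔP = f(L/D)(ρV²/2) = 0.04217·(62.17/0.06128)·(894.9·5.173²/2) = 0.04217·1015·1.197e+04 = 5.122e+05 Pa.
Pumping power P = QΔP = 0.01526·5.122e+05 = 7814.4 W = 7.814 kW.

P ≈ 7.814 kW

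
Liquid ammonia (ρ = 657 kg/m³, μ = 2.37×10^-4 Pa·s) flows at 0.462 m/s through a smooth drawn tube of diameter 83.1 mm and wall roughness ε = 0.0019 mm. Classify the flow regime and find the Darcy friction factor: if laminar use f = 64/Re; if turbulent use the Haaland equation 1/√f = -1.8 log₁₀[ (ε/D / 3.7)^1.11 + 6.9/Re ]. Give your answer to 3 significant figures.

Re = ρVD/μ = 657·0.462·0.0831/0.000237 = 1.064e+05.
Re > 4000 → turbulent. ε/D = 1.9e-06/0.0831 = 2.29e-05; Haaland: 1/√f = -1.8 log₁₀[1.65e-06 + 6.48e-05] = 7.519, so f = 0.01769.

f ≈ 0.0177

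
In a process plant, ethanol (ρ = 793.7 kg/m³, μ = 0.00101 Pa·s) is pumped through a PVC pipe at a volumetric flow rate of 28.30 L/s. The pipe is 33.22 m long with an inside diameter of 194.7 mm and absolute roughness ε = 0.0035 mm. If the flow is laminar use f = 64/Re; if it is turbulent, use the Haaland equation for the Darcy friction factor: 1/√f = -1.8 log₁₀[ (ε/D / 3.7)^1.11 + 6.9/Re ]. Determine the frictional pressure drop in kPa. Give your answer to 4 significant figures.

Q = 28.30 L/s = 28.30/1000 = 0.0283 m³/s.
Cross-sectional area A = πD²/4 = π(0.1947)²/4 = 0.02977 m²; mean velocity V = Q/A = 0.0283/0.02977 = 0.9505 m/s.
Reynolds number Re = ρVD/μ = 793.7 · 0.9505 · 0.1947 / 0.00101 = 1.454e+05.
Re > 4000 → turbulent. Relative roughness ε/D = 3.5e-06/0.1947 = 1.8e-05. Haaland: 1/√f = -1.8 log₁₀[(1.8e-05/3.7)^1.11 + 6.9/1.454e+05] = -1.8 log₁₀[1.26e-06 + 4.74e-05] = 7.762, so f = 0.0166.
Darcy-Weisbach: ΔP = f(L/D)(ρV²/2) = 0.0166·(33.22/0.1947)·(793.7·0.9505²/2) = 0.0166·170.6·358.6 = 1015 Pa.
ΔP = 1015 Pa = 1.015 kPa.

ΔP ≈ 1.015 kPa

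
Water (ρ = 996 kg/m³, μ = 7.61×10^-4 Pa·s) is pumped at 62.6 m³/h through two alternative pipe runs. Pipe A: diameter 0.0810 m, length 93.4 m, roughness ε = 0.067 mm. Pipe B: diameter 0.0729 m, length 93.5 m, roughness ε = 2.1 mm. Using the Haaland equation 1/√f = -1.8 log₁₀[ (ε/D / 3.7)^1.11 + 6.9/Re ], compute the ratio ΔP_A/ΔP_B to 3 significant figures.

ΔP_A/ΔP_B ≈ 0.205

Pipe A: V = Q/A = 0.01739/0.005153 = 3.375 m/s; Re = 3.577e+05; ε/D = 0.000827; Haaland → f = 0.01962; ΔP_A = f(L/D)(ρV²/2) = 1.283e+05 Pa.
Pipe B: V = Q/A = 0.01739/0.004174 = 4.166 m/s; Re = 3.975e+05; ε/D = 0.0288; Haaland → f = 0.05641; ΔP_B = f(L/D)(ρV²/2) = 6.254e+05 Pa.
ΔP_A/ΔP_B = 1.283e+05/6.254e+05 = 0.205.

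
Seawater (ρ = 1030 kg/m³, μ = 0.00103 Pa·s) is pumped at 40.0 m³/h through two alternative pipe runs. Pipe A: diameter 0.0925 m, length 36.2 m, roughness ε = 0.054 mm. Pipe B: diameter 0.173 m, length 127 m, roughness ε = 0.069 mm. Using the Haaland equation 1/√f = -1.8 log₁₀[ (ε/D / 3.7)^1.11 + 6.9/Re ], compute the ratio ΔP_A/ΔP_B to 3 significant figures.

ΔP_A/ΔP_B ≈ 6.29

Pipe A: V = Q/A = 0.01111/0.00672 = 1.653 m/s; Re = 1.529e+05; ε/D = 0.000584; Haaland → f = 0.01951; ΔP_A = f(L/D)(ρV²/2) = 1.075e+04 Pa.
Pipe B: V = Q/A = 0.01111/0.02351 = 0.4727 m/s; Re = 8.178e+04; ε/D = 0.000399; Haaland → f = 0.02022; ΔP_B = f(L/D)(ρV²/2) = 1708 Pa.
ΔP_A/ΔP_B = 1.075e+04/1708 = 6.29.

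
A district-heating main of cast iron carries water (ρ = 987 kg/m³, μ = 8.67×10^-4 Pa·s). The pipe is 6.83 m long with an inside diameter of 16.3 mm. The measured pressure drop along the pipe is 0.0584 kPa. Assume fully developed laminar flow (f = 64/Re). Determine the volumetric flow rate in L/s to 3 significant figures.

Q ≈ 0.0171 L/s

For laminar flow, f = 64/Re with Re = ρVD/μ, so Darcy-Weisbach reduces to ΔP = 32μLV/D². Solving for V: V = ΔP·D²/(32μL) = 58.4·(0.0163)²/(32·0.000867·6.83) = 0.08188 m/s.
Check: Re = ρVD/μ = 987·0.08188·0.0163/0.000867 = 1519 < 2300, so the laminar assumption holds.
Q = V·A = 0.08188·(π/4·0.0163²) = 1.709e-05 m³/s = 0.0171 L/s.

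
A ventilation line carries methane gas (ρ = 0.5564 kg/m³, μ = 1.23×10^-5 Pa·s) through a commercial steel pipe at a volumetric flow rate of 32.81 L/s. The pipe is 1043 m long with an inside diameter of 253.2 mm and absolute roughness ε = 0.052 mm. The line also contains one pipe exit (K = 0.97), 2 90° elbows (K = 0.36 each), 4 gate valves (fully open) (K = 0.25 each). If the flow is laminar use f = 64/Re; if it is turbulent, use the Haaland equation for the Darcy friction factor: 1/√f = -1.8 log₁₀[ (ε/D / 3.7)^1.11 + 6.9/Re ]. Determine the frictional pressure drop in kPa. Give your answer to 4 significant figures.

ΔP ≈ 0.01673 kPa

Q = 32.81 L/s = 32.81/1000 = 0.03281 m³/s.
Cross-sectional area A = πD²/4 = π(0.2532)²/4 = 0.05035 m²; mean velocity V = Q/A = 0.03281/0.05035 = 0.6516 m/s.
Reynolds number Re = ρVD/μ = 0.5564 · 0.6516 · 0.2532 / 1.23e-05 = 7463.
Re > 4000 → turbulent. Relative roughness ε/D = 5.2e-05/0.2532 = 0.000205. Haaland: 1/√f = -1.8 log₁₀[(0.000205/3.7)^1.11 + 6.9/7463] = -1.8 log₁₀[1.89e-05 + 0.000925] = 5.446, so f = 0.03372.
Total minor-loss coefficient ΣK = 1·0.97 + 2·0.36 + 4·0.25 = 2.69.
ΔP = [f·L/D + ΣK]·(ρV²/2) = [0.03372·1043/0.2532 + 2.69]·(0.5564·0.6516²/2) = [138.9 + 2.69]·0.1181 = 16.73 Pa.
ΔP = 16.73 Pa = 0.01673 kPa.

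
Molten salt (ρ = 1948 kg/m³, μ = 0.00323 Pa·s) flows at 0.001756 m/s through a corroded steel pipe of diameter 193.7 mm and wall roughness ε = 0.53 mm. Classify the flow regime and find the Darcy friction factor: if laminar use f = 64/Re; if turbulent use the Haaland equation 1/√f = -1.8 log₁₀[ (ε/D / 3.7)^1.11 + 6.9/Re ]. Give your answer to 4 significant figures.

Re = ρVD/μ = 1948·0.001756·0.1937/0.00323 = 205.1.
Re < 2300 → laminar, so f = 64/Re = 0.312 (roughness is irrelevant in laminar flow).

f ≈ 0.3120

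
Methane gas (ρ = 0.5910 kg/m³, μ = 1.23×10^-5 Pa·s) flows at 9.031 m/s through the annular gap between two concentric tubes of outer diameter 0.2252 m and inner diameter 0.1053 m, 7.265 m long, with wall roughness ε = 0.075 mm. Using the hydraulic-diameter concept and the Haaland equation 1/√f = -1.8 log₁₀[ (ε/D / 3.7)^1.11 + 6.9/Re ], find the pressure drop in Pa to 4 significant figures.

ΔP ≈ 32.85 Pa

Hydraulic diameter D_h = 4A/P = D_o - D_i = 0.2252 - 0.1053 = 0.1199 m.
Re = ρVD_h/μ = 0.591·9.031·0.1199/1.23e-05 = 5.203e+04.
ε/D_h = 7.5e-05/0.1199 = 0.000626; Haaland gives 1/√f = -1.8 log₁₀[6.5e-05+0.000133] = 6.667, so f = 0.0225.
ΔP = f(L/D_h)(ρV²/2) = 0.0225·7.265/0.1199·24.1 = 32.85 Pa.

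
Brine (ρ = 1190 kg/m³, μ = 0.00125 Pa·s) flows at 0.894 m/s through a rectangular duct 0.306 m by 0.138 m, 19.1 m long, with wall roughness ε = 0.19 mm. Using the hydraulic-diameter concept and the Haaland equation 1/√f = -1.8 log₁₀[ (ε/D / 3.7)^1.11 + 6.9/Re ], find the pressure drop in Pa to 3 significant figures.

ΔP ≈ 1010 Pa

Hydraulic diameter D_h = 4A/P = 4·(0.306·0.138)/(2·(0.306+0.138)) = 0.1689/0.888 = 0.1902 m.
Re = ρVD_h/μ = 1190·0.894·0.1902/0.00125 = 1.619e+05.
ε/D_h = 0.00019/0.1902 = 0.000999; Haaland gives 1/√f = -1.8 log₁₀[0.000109+4.26e-05] = 6.873, so f = 0.02117.
ΔP = f(L/D_h)(ρV²/2) = 0.02117·19.1/0.1902·475.5 = 1011 Pa.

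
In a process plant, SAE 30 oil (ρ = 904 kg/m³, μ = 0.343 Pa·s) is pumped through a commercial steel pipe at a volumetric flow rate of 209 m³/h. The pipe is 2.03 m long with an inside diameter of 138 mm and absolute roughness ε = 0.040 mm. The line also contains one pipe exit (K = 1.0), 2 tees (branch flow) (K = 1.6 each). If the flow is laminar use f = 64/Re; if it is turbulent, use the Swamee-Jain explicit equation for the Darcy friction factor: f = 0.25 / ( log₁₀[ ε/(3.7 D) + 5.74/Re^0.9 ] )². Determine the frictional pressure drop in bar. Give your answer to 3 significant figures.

Q = 209 m³/h = 209/3600 = 0.05806 m³/s.
Cross-sectional area A = πD²/4 = π(0.138)²/4 = 0.01496 m²; mean velocity V = Q/A = 0.05806/0.01496 = 3.881 m/s.
Reynolds number Re = ρVD/μ = 904 · 3.881 · 0.138 / 0.343 = 1412.
Re < 2300 → laminar flow, so f = 64/Re = 64/1412 = 0.04533 (the turbulent correlation is not needed).
Total minor-loss coefficient ΣK = 1·1 + 2·1.6 = 4.2.
ΔP = [f·L/D + ΣK]·(ρV²/2) = [0.04533·2.03/0.138 + 4.2]·(904·3.881²/2) = [0.6669 + 4.2]·6810 = 3.314e+04 Pa.
ΔP = 3.314e+04 Pa = 0.331 bar.

ΔP ≈ 0.331 bar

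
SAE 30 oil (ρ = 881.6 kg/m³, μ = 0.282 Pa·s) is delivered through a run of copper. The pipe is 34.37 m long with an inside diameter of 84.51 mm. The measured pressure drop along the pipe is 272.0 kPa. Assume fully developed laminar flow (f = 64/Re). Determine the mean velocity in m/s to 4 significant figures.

For laminar flow, f = 64/Re with Re = ρVD/μ, so Darcy-Weisbach reduces to ΔP = 32μLV/D². Solving for V: V = ΔP·D²/(32μL) = 2.72e+05·(0.08451)²/(32·0.282·34.37) = 6.263 m/s.
Check: Re = ρVD/μ = 881.6·6.263·0.08451/0.282 = 1655 < 2300, so the laminar assumption holds.

V ≈ 6.263 m/s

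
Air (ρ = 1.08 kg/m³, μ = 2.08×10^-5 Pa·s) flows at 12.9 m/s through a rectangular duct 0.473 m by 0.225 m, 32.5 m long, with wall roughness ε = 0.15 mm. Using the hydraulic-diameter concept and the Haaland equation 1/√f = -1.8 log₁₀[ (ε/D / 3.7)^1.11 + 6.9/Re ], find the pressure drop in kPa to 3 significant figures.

ΔP ≈ 0.178 kPa

Hydraulic diameter D_h = 4A/P = 4·(0.473·0.225)/(2·(0.473+0.225)) = 0.4257/1.396 = 0.3049 m.
Re = ρVD_h/μ = 1.08·12.9·0.3049/2.08e-05 = 2.043e+05.
ε/D_h = 0.00015/0.3049 = 0.000492; Haaland gives 1/√f = -1.8 log₁₀[4.98e-05+3.38e-05] = 7.34, so f = 0.01856.
ΔP = f(L/D_h)(ρV²/2) = 0.01856·32.5/0.3049·89.86 = 177.8 Pa.
ΔP = 0.178 kPa.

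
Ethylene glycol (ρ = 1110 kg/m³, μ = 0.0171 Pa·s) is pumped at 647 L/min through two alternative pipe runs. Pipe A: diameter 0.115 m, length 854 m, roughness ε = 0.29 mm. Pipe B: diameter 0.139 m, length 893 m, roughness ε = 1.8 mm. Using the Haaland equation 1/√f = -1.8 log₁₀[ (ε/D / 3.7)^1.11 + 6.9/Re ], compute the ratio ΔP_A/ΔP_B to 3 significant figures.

Pipe A: V = Q/A = 0.01078/0.01039 = 1.038 m/s; Re = 7750; ε/D = 0.00252; Haaland → f = 0.03614; ΔP_A = f(L/D)(ρV²/2) = 1.605e+05 Pa.
Pipe B: V = Q/A = 0.01078/0.01517 = 0.7106 m/s; Re = 6412; ε/D = 0.0129; Haaland → f = 0.04824; ΔP_B = f(L/D)(ρV²/2) = 8.686e+04 Pa.
ΔP_A/ΔP_B = 1.605e+05/8.686e+04 = 1.85.

ΔP_A/ΔP_B ≈ 1.85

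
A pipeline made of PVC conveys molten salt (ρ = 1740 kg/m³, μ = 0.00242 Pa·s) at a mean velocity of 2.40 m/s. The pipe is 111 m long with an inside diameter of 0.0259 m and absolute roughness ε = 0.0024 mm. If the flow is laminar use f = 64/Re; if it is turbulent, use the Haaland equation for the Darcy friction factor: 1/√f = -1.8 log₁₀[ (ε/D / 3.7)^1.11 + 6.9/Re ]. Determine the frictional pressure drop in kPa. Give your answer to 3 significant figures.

ΔP ≈ 461 kPa

Reynolds number Re = ρVD/μ = 1740 · 2.4 · 0.0259 / 0.00242 = 4.469e+04.
Re > 4000 → turbulent. Relative roughness ε/D = 2.4e-06/0.0259 = 9.27e-05. Haaland: 1/√f = -1.8 log₁₀[(9.27e-05/3.7)^1.11 + 6.9/4.469e+04] = -1.8 log₁₀[7.81e-06 + 0.000154] = 6.822, so f = 0.02149.
Darcy-Weisbach: ΔP = f(L/D)(ρV²/2) = 0.02149·(111/0.0259)·(1740·2.4²/2) = 0.02149·4286·5011 = 4.615e+05 Pa.
ΔP = 4.615e+05 Pa = 461 kPa.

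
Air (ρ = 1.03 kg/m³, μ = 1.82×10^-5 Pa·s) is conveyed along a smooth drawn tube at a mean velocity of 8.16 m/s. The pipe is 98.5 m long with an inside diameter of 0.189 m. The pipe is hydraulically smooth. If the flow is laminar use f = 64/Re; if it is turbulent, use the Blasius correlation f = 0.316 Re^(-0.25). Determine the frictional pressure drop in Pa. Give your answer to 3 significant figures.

Reynolds number Re = ρVD/μ = 1.03 · 8.16 · 0.189 / 1.82e-05 = 8.728e+04.
Re > 4000 → turbulent. Smooth-pipe (Blasius): f = 0.316 Re^(-0.25) = 0.316/(8.728e+04)^0.25 = 0.01838.
Darcy-Weisbach: ΔP = f(L/D)(ρV²/2) = 0.01838·(98.5/0.189)·(1.03·8.16²/2) = 0.01838·521.2·34.29 = 328.6 Pa.

ΔP ≈ 329 Pa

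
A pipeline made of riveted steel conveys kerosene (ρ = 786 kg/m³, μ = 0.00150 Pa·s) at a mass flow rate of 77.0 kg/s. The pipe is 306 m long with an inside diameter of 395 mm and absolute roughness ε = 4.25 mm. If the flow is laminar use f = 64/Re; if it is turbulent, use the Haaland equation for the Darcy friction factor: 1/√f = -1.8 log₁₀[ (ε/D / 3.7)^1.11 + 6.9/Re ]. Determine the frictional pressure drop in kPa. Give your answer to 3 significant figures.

A = πD²/4 = π(0.395)²/4 = 0.1225 m²; mean velocity V = ṁ/(ρA) = 77/(786 · 0.1225) = 0.7994 m/s.
Reynolds number Re = ρVD/μ = 786 · 0.7994 · 0.395 / 0.0015 = 1.655e+05.
Re > 4000 → turbulent. Relative roughness ε/D = 0.00425/0.395 = 0.0108. Haaland: 1/√f = -1.8 log₁₀[(0.0108/3.7)^1.11 + 6.9/1.655e+05] = -1.8 log₁₀[0.00153 + 4.17e-05] = 5.047, so f = 0.03926.
Darcy-Weisbach: ΔP = f(L/D)(ρV²/2) = 0.03926·(306/0.395)·(786·0.7994²/2) = 0.03926·774.7·251.2 = 7640 Pa.
ΔP = 7640 Pa = 7.64 kPa.

ΔP ≈ 7.64 kPa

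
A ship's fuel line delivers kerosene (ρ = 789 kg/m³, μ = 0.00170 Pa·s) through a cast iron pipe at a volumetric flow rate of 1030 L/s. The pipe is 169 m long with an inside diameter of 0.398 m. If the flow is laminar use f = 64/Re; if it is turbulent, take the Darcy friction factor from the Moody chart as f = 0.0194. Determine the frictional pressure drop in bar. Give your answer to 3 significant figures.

Q = 1030 L/s = 1030/1000 = 1.03 m³/s.
Cross-sectional area A = πD²/4 = π(0.398)²/4 = 0.1244 m²; mean velocity V = Q/A = 1.03/0.1244 = 8.279 m/s.
Reynolds number Re = ρVD/μ = 789 · 8.279 · 0.398 / 0.0017 = 1.529e+06.
Re > 4000 → turbulent; use the Moody-chart value f = 0.0194.
Darcy-Weisbach: ΔP = f(L/D)(ρV²/2) = 0.0194·(169/0.398)·(789·8.279²/2) = 0.0194·424.6·2.704e+04 = 2.227e+05 Pa.
ΔP = 2.227e+05 Pa = 2.23 bar.

ΔP ≈ 2.23 bar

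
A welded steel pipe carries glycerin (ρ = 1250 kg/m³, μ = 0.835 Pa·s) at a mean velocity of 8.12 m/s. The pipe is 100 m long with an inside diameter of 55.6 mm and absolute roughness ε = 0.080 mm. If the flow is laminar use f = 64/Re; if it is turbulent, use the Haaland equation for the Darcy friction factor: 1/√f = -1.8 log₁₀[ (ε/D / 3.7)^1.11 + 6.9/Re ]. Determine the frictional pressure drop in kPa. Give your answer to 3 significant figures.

ΔP ≈ 7020 kPa

Reynolds number Re = ρVD/μ = 1250 · 8.12 · 0.0556 / 0.835 = 675.9.
Re < 2300 → laminar flow, so f = 64/Re = 64/675.9 = 0.09469 (the turbulent correlation is not needed).
Darcy-Weisbach: ΔP = f(L/D)(ρV²/2) = 0.09469·(100/0.0556)·(1250·8.12²/2) = 0.09469·1799·4.121e+04 = 7.018e+06 Pa.
ΔP = 7.018e+06 Pa = 7020 kPa.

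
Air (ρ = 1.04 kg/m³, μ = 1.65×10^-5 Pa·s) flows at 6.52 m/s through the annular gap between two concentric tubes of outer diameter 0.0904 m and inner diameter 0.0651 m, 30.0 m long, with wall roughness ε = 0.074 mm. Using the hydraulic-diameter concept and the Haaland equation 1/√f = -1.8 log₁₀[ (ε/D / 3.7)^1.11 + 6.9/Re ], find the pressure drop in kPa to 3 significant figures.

ΔP ≈ 0.905 kPa

Hydraulic diameter D_h = 4A/P = D_o - D_i = 0.0904 - 0.0651 = 0.0253 m.
Re = ρVD_h/μ = 1.04·6.52·0.0253/1.65e-05 = 1.04e+04.
ε/D_h = 7.4e-05/0.0253 = 0.00292; Haaland gives 1/√f = -1.8 log₁₀[0.00036+0.000664] = 5.381, so f = 0.03453.
ΔP = f(L/D_h)(ρV²/2) = 0.03453·30/0.0253·22.11 = 905.1 Pa.
ΔP = 0.905 kPa.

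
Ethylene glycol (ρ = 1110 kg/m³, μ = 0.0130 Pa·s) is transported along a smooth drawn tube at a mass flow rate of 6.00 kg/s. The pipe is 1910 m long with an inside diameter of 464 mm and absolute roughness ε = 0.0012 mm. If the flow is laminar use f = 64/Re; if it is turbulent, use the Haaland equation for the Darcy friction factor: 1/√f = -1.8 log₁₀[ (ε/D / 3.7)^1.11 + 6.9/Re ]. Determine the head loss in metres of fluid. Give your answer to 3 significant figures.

A = πD²/4 = π(0.464)²/4 = 0.1691 m²; mean velocity V = ṁ/(ρA) = 6/(1110 · 0.1691) = 0.03197 m/s.
Reynolds number Re = ρVD/μ = 1110 · 0.03197 · 0.464 / 0.013 = 1266.
Re < 2300 → laminar flow, so f = 64/Re = 64/1266 = 0.05053 (the turbulent correlation is not needed).
Darcy-Weisbach: ΔP = f(L/D)(ρV²/2) = 0.05053·(1910/0.464)·(1110·0.03197²/2) = 0.05053·4116·0.5671 = 118 Pa.
Head loss h_f = ΔP/(ρg) = 118/(1110·9.81) = 0.0108 m.

h_f ≈ 0.0108 m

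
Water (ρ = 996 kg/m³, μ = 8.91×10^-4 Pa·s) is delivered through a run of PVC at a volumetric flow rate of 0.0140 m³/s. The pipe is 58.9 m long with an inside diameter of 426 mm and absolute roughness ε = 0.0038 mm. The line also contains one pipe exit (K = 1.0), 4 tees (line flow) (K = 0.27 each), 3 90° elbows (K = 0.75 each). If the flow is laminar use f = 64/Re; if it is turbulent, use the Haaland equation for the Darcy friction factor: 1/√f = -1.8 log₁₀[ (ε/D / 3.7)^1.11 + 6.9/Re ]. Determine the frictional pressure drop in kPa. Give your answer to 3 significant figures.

Cross-sectional area A = πD²/4 = π(0.426)²/4 = 0.1425 m²; mean velocity V = Q/A = 0.014/0.1425 = 0.09822 m/s.
Reynolds number Re = ρVD/μ = 996 · 0.09822 · 0.426 / 0.000891 = 4.677e+04.
Re > 4000 → turbulent. Relative roughness ε/D = 3.8e-06/0.426 = 8.92e-06. Haaland: 1/√f = -1.8 log₁₀[(8.92e-06/3.7)^1.11 + 6.9/4.677e+04] = -1.8 log₁₀[5.81e-07 + 0.000148] = 6.893, so f = 0.02105.
Total minor-loss coefficient ΣK = 1·1 + 4·0.27 + 3·0.75 = 4.33.
ΔP = [f·L/D + ΣK]·(ρV²/2) = [0.02105·58.9/0.426 + 4.33]·(996·0.09822²/2) = [2.91 + 4.33]·4.805 = 34.79 Pa.
ΔP = 34.79 Pa = 0.0348 kPa.

ΔP ≈ 0.0348 kPa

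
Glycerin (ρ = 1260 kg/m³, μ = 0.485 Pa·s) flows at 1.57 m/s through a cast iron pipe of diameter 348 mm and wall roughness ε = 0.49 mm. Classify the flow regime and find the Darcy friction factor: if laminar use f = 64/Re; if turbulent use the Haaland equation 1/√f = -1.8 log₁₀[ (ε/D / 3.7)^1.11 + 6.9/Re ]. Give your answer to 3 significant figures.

f ≈ 0.0451

Re = ρVD/μ = 1260·1.57·0.348/0.485 = 1419.
Re < 2300 → laminar, so f = 64/Re = 0.04509 (roughness is irrelevant in laminar flow).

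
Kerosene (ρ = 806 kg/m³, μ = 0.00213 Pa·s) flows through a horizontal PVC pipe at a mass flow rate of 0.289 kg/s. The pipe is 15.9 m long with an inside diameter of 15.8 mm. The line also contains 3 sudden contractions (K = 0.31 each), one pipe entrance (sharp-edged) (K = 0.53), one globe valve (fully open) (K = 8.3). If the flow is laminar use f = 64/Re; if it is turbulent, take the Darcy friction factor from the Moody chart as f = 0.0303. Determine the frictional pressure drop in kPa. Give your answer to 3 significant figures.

ΔP ≈ 54.3 kPa

A = πD²/4 = π(0.0158)²/4 = 0.0001961 m²; mean velocity V = ṁ/(ρA) = 0.289/(806 · 0.0001961) = 1.829 m/s.
Reynolds number Re = ρVD/μ = 806 · 1.829 · 0.0158 / 0.00213 = 1.093e+04.
Re > 4000 → turbulent; use the Moody-chart value f = 0.0303.
Total minor-loss coefficient ΣK = 3·0.31 + 1·0.53 + 1·8.3 = 9.76.
ΔP = [f·L/D + ΣK]·(ρV²/2) = [0.0303·15.9/0.0158 + 9.76]·(806·1.829²/2) = [30.49 + 9.76]·1348 = 5.425e+04 Pa.
ΔP = 5.425e+04 Pa = 54.3 kPa.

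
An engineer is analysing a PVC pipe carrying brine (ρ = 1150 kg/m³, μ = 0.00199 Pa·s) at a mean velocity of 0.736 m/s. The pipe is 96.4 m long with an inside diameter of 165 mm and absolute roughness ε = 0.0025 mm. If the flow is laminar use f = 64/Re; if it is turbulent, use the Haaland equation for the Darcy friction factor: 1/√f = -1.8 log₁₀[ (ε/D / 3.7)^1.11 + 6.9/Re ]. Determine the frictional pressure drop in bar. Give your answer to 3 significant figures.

ΔP ≈ 0.0351 bar

Reynolds number Re = ρVD/μ = 1150 · 0.736 · 0.165 / 0.00199 = 7.018e+04.
Re > 4000 → turbulent. Relative roughness ε/D = 2.5e-06/0.165 = 1.52e-05. Haaland: 1/√f = -1.8 log₁₀[(1.52e-05/3.7)^1.11 + 6.9/7.018e+04] = -1.8 log₁₀[1.05e-06 + 9.83e-05] = 7.205, so f = 0.01926.
Darcy-Weisbach: ΔP = f(L/D)(ρV²/2) = 0.01926·(96.4/0.165)·(1150·0.736²/2) = 0.01926·584.2·311.5 = 3506 Pa.
ΔP = 3506 Pa = 0.0351 bar.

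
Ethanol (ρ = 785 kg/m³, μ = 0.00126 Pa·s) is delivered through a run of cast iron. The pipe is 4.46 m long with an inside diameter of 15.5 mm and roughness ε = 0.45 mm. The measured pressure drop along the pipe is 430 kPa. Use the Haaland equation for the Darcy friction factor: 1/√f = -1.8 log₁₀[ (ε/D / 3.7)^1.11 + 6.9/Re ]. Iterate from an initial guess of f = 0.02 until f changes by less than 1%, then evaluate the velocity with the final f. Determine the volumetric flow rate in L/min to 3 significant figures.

Rearranging Darcy-Weisbach: V = √(2·ΔP·D/(f·L·ρ)). With ε/D = 0.00045/0.0155 = 0.029, iterate starting from f = 0.02:
  f = 0.02 → V = √(2·4.3e+05·0.0155/(0.02·4.46·785)) = 13.8 m/s; Re = ρVD/μ = 1.332e+05; f → 0.05675
  f = 0.05675 → V = 8.191 m/s; Re = 7.91e+04; f → 0.05691
Converged (Δf/f < 1%). With the final f = 0.05691: V = √(2·4.3e+05·0.0155/(0.05691·4.46·785)) = 8.179 m/s.
Q = V·A = 8.179·(π/4·0.0155²) = 0.001543 m³/s = 92.6 L/min.

Q ≈ 92.6 L/min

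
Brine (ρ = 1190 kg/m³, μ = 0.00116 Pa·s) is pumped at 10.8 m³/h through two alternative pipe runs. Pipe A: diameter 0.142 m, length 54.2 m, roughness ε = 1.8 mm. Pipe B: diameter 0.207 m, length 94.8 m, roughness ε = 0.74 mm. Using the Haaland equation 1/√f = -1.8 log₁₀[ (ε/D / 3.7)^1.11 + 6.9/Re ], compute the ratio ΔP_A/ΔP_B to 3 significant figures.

Pipe A: V = Q/A = 0.003/0.01584 = 0.1894 m/s; Re = 2.76e+04; ε/D = 0.0127; Haaland → f = 0.04294; ΔP_A = f(L/D)(ρV²/2) = 350 Pa.
Pipe B: V = Q/A = 0.003/0.03365 = 0.08914 m/s; Re = 1.893e+04; ε/D = 0.00357; Haaland → f = 0.03235; ΔP_B = f(L/D)(ρV²/2) = 70.04 Pa.
ΔP_A/ΔP_B = 350/70.04 = 5.00.

ΔP_A/ΔP_B ≈ 5.00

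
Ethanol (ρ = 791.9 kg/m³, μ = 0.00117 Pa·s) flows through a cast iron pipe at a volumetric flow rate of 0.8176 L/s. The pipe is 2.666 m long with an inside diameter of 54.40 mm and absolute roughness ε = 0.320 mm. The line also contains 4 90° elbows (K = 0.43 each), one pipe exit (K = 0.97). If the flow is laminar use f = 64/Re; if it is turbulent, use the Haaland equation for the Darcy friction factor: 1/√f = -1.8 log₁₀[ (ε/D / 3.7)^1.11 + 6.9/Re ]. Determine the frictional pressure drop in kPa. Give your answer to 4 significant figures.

Q = 0.8176 L/s = 0.8176/1000 = 0.0008176 m³/s.
Cross-sectional area A = πD²/4 = π(0.0544)²/4 = 0.002324 m²; mean velocity V = Q/A = 0.0008176/0.002324 = 0.3518 m/s.
Reynolds number Re = ρVD/μ = 791.9 · 0.3518 · 0.0544 / 0.00117 = 1.295e+04.
Re > 4000 → turbulent. Relative roughness ε/D = 0.00032/0.0544 = 0.00588. Haaland: 1/√f = -1.8 log₁₀[(0.00588/3.7)^1.11 + 6.9/1.295e+04] = -1.8 log₁₀[0.000783 + 0.000533] = 5.186, so f = 0.03719.
Total minor-loss coefficient ΣK = 4·0.43 + 1·0.97 = 2.69.
ΔP = [f·L/D + ΣK]·(ρV²/2) = [0.03719·2.666/0.0544 + 2.69]·(791.9·0.3518²/2) = [1.822 + 2.69]·48.99 = 221.1 Pa.
ΔP = 221.1 Pa = 0.2211 kPa.

ΔP ≈ 0.2211 kPa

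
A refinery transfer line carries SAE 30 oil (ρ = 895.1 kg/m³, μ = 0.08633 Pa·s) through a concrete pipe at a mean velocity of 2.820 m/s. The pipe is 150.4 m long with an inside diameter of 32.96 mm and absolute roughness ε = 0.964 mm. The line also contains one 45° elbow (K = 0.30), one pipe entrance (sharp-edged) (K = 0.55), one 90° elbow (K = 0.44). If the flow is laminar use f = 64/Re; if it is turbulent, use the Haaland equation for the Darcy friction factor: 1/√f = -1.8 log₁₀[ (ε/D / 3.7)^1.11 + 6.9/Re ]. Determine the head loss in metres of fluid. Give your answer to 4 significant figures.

h_f ≈ 123.3 m

Reynolds number Re = ρVD/μ = 895.1 · 2.82 · 0.03296 / 0.0863 = 963.7.
Re < 2300 → laminar flow, so f = 64/Re = 64/963.7 = 0.06641 (the turbulent correlation is not needed).
Total minor-loss coefficient ΣK = 1·0.3 + 1·0.55 + 1·0.44 = 1.29.
ΔP = [f·L/D + ΣK]·(ρV²/2) = [0.06641·150.4/0.03296 + 1.29]·(895.1·2.82²/2) = [303 + 1.29]·3559 = 1.083e+06 Pa.
Head loss h_f = ΔP/(ρg) = 1.083e+06/(895.1·9.81) = 123.3 m.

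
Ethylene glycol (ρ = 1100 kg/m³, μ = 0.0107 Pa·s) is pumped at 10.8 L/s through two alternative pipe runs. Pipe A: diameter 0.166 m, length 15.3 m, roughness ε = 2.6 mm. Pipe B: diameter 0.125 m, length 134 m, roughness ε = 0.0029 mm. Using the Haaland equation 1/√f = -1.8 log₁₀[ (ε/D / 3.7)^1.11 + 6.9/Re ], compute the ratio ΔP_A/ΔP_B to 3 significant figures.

Pipe A: V = Q/A = 0.0108/0.02164 = 0.499 m/s; Re = 8516; ε/D = 0.0157; Haaland → f = 0.04921; ΔP_A = f(L/D)(ρV²/2) = 621.2 Pa.
Pipe B: V = Q/A = 0.0108/0.01227 = 0.8801 m/s; Re = 1.131e+04; ε/D = 2.32e-05; Haaland → f = 0.02989; ΔP_B = f(L/D)(ρV²/2) = 1.365e+04 Pa.
ΔP_A/ΔP_B = 621.2/1.365e+04 = 0.0455.

ΔP_A/ΔP_B ≈ 0.0455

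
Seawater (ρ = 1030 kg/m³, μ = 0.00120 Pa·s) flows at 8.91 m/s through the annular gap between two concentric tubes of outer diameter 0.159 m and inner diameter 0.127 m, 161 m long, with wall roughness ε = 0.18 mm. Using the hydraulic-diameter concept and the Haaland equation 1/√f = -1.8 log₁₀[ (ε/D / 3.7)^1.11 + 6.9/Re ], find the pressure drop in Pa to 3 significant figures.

ΔP ≈ 6.56×10^6 Pa

Hydraulic diameter D_h = 4A/P = D_o - D_i = 0.159 - 0.127 = 0.032 m.
Re = ρVD_h/μ = 1030·8.91·0.032/0.0012 = 2.447e+05.
ε/D_h = 0.00018/0.032 = 0.00562; Haaland gives 1/√f = -1.8 log₁₀[0.000745+2.82e-05] = 5.601, so f = 0.03187.
ΔP = f(L/D_h)(ρV²/2) = 0.03187·161/0.032·4.088e+04 = 6.556e+06 Pa.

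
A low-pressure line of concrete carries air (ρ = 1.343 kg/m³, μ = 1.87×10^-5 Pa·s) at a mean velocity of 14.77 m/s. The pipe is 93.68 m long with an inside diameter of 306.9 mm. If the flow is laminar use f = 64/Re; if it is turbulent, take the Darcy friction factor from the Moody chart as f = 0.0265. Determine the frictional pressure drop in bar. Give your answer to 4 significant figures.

Reynolds number Re = ρVD/μ = 1.343 · 14.77 · 0.3069 / 1.87e-05 = 3.255e+05.
Re > 4000 → turbulent; use the Moody-chart value f = 0.0265.
Darcy-Weisbach: ΔP = f(L/D)(ρV²/2) = 0.0265·(93.68/0.3069)·(1.343·14.77²/2) = 0.0265·305.2·146.5 = 1185 Pa.
ΔP = 1185 Pa = 0.01185 bar.

ΔP ≈ 0.01185 bar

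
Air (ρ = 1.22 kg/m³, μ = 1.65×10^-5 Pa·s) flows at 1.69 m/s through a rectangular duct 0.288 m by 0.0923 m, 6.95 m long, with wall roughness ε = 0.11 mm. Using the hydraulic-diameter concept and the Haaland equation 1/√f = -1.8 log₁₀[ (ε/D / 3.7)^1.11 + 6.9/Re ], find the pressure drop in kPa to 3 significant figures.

ΔP ≈ 0.00243 kPa

Hydraulic diameter D_h = 4A/P = 4·(0.288·0.0923)/(2·(0.288+0.0923)) = 0.1063/0.7606 = 0.1398 m.
Re = ρVD_h/μ = 1.22·1.69·0.1398/1.65e-05 = 1.747e+04.
ε/D_h = 0.00011/0.1398 = 0.000787; Haaland gives 1/√f = -1.8 log₁₀[8.39e-05+0.000395] = 5.976, so f = 0.02801.
ΔP = f(L/D_h)(ρV²/2) = 0.02801·6.95/0.1398·1.742 = 2.426 Pa.
ΔP = 0.00243 kPa.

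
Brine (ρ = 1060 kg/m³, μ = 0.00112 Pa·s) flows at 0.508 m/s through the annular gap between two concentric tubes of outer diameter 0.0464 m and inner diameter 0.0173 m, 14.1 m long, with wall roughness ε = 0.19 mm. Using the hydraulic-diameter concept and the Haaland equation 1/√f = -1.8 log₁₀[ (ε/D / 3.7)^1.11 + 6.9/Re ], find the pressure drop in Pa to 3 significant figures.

ΔP ≈ 2500 Pa

Hydraulic diameter D_h = 4A/P = D_o - D_i = 0.0464 - 0.0173 = 0.0291 m.
Re = ρVD_h/μ = 1060·0.508·0.0291/0.00112 = 1.399e+04.
ε/D_h = 0.00019/0.0291 = 0.00653; Haaland gives 1/√f = -1.8 log₁₀[0.000879+0.000493] = 5.153, so f = 0.03766.
ΔP = f(L/D_h)(ρV²/2) = 0.03766·14.1/0.0291·136.8 = 2496 Pa.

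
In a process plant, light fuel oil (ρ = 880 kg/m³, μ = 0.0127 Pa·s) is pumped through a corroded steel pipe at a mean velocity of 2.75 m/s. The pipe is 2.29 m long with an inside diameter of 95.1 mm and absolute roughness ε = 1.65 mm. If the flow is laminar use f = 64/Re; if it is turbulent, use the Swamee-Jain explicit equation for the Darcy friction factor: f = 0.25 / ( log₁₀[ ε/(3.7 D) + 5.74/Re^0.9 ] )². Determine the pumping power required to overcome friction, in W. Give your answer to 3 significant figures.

Reynolds number Re = ρVD/μ = 880 · 2.75 · 0.0951 / 0.0127 = 1.812e+04.
Re > 4000 → turbulent. Relative roughness ε/D = 0.00165/0.0951 = 0.0174. Swamee-Jain: f = 0.25/(log₁₀[0.0174/3.7 + 5.74/1.812e+04^0.9])² = 0.25/(log₁₀[0.00469 + 0.000844])² = 0.25/(-2.257)² = 0.04908.
Darcy-Weisbach: ΔP = f(L/D)(ρV²/2) = 0.04908·(2.29/0.0951)·(880·2.75²/2) = 0.04908·24.08·3328 = 3932 Pa.
Q = V·A = 2.75·0.007103 = 0.01953 m³/s.
Pumping power P = QΔP = 0.01953·3932 = 76.81 W = 76.8 W.

P ≈ 76.8 W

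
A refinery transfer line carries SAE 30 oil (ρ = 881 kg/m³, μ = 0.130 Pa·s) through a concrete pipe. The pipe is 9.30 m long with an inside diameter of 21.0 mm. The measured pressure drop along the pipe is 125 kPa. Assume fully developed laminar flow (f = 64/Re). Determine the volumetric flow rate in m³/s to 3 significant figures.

For laminar flow, f = 64/Re with Re = ρVD/μ, so Darcy-Weisbach reduces to ΔP = 32μLV/D². Solving for V: V = ΔP·D²/(32μL) = 1.25e+05·(0.021)²/(32·0.13·9.3) = 1.425 m/s.
Check: Re = ρVD/μ = 881·1.425·0.021/0.13 = 202.8 < 2300, so the laminar assumption holds.
Q = V·A = 1.425·(π/4·0.021²) = 0.0004935 m³/s = 4.94×10^-4 m³/s.

Q ≈ 4.94×10^-4 m³/s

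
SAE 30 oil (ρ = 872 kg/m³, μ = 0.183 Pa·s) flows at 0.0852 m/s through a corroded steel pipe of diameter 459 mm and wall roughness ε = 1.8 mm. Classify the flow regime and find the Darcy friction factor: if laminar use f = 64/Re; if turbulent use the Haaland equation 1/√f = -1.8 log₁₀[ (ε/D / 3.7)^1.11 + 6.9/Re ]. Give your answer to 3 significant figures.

f ≈ 0.343

Re = ρVD/μ = 872·0.0852·0.459/0.183 = 186.3.
Re < 2300 → laminar, so f = 64/Re = 0.3434 (roughness is irrelevant in laminar flow).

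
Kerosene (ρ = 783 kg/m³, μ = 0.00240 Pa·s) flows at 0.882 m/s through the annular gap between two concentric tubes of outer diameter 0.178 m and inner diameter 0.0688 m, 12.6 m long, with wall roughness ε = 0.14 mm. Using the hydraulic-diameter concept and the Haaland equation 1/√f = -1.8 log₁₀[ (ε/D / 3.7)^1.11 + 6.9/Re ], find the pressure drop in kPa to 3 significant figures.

Hydraulic diameter D_h = 4A/P = D_o - D_i = 0.178 - 0.0688 = 0.1092 m.
Re = ρVD_h/μ = 783·0.882·0.1092/0.0024 = 3.142e+04.
ε/D_h = 0.00014/0.1092 = 0.00128; Haaland gives 1/√f = -1.8 log₁₀[0.000144+0.00022] = 6.19, so f = 0.0261.
ΔP = f(L/D_h)(ρV²/2) = 0.0261·12.6/0.1092·304.6 = 917 Pa.
ΔP = 0.917 kPa.

ΔP ≈ 0.917 kPa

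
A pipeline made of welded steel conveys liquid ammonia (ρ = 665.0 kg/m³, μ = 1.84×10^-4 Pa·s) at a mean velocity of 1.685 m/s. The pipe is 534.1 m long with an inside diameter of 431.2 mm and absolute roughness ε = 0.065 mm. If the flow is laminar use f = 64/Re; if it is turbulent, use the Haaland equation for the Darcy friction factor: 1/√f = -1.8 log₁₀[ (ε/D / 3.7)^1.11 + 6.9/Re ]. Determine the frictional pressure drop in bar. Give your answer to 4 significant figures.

ΔP ≈ 0.1570 bar

Reynolds number Re = ρVD/μ = 665 · 1.685 · 0.4312 / 0.000184 = 2.626e+06.
Re > 4000 → turbulent. Relative roughness ε/D = 6.5e-05/0.4312 = 0.000151. Haaland: 1/√f = -1.8 log₁₀[(0.000151/3.7)^1.11 + 6.9/2.626e+06] = -1.8 log₁₀[1.34e-05 + 2.63e-06] = 8.631, so f = 0.01342.
Darcy-Weisbach: ΔP = f(L/D)(ρV²/2) = 0.01342·(534.1/0.4312)·(665·1.685²/2) = 0.01342·1239·944 = 1.57e+04 Pa.
ΔP = 1.57e+04 Pa = 0.1570 bar.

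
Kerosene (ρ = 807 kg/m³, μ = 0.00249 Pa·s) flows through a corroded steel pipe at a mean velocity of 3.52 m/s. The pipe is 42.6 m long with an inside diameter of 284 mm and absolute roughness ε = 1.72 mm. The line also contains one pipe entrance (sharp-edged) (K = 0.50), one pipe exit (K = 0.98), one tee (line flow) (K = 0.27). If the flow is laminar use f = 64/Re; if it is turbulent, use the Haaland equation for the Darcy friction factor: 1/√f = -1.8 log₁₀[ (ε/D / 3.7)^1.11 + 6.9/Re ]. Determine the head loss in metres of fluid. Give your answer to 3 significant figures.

Reynolds number Re = ρVD/μ = 807 · 3.52 · 0.284 / 0.00249 = 3.24e+05.
Re > 4000 → turbulent. Relative roughness ε/D = 0.00172/0.284 = 0.00606. Haaland: 1/√f = -1.8 log₁₀[(0.00606/3.7)^1.11 + 6.9/3.24e+05] = -1.8 log₁₀[0.000808 + 2.13e-05] = 5.546, so f = 0.03251.
Total minor-loss coefficient ΣK = 1·0.5 + 1·0.98 + 1·0.27 = 1.75.
ΔP = [f·L/D + ΣK]·(ρV²/2) = [0.03251·42.6/0.284 + 1.75]·(807·3.52²/2) = [4.877 + 1.75]·5000 = 3.313e+04 Pa.
Head loss h_f = ΔP/(ρg) = 3.313e+04/(807·9.81) = 4.18 m.

h_f ≈ 4.18 m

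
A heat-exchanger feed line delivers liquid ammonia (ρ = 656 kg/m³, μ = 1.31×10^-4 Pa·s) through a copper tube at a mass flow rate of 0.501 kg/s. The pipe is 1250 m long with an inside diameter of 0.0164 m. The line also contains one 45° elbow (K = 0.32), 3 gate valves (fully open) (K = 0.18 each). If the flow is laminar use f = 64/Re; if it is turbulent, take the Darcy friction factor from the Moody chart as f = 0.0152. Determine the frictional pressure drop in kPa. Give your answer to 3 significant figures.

A = πD²/4 = π(0.0164)²/4 = 0.0002112 m²; mean velocity V = ṁ/(ρA) = 0.501/(656 · 0.0002112) = 3.615 m/s.
Reynolds number Re = ρVD/μ = 656 · 3.615 · 0.0164 / 0.000131 = 2.969e+05.
Re > 4000 → turbulent; use the Moody-chart value f = 0.0152.
Total minor-loss coefficient ΣK = 1·0.32 + 3·0.18 = 0.86.
ΔP = [f·L/D + ΣK]·(ρV²/2) = [0.0152·1250/0.0164 + 0.86]·(656·3.615²/2) = [1159 + 0.86]·4287 = 4.971e+06 Pa.
ΔP = 4.971e+06 Pa = 4970 kPa.

ΔP ≈ 4970 kPa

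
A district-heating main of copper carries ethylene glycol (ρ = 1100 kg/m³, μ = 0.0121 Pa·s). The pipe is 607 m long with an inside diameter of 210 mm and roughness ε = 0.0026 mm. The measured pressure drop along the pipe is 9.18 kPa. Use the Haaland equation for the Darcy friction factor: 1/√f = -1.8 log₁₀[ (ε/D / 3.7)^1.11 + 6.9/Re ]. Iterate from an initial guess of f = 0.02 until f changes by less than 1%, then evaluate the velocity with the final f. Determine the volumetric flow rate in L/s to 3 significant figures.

Q ≈ 14.5 L/s

Rearranging Darcy-Weisbach: V = √(2·ΔP·D/(f·L·ρ)). With ε/D = 2.6e-06/0.21 = 1.24e-05, iterate starting from f = 0.02:
  f = 0.02 → V = √(2·9180·0.21/(0.02·607·1100)) = 0.5373 m/s; Re = ρVD/μ = 1.026e+04; f → 0.03068
  f = 0.03068 → V = 0.4338 m/s; Re = 8282; f → 0.03256
  f = 0.03256 → V = 0.4211 m/s; Re = 8040; f → 0.03283
Converged (Δf/f < 1%). With the final f = 0.03283: V = √(2·9180·0.21/(0.03283·607·1100)) = 0.4194 m/s.
Q = V·A = 0.4194·(π/4·0.21²) = 0.01453 m³/s = 14.5 L/s.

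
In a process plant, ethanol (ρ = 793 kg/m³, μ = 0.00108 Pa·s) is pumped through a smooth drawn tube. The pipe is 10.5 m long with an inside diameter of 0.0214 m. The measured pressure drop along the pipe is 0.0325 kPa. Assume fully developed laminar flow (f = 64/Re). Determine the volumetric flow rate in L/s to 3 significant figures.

Q ≈ 0.0148 L/s

For laminar flow, f = 64/Re with Re = ρVD/μ, so Darcy-Weisbach reduces to ΔP = 32μLV/D². Solving for V: V = ΔP·D²/(32μL) = 32.5·(0.0214)²/(32·0.00108·10.5) = 0.04102 m/s.
Check: Re = ρVD/μ = 793·0.04102·0.0214/0.00108 = 644.5 < 2300, so the laminar assumption holds.
Q = V·A = 0.04102·(π/4·0.0214²) = 1.475e-05 m³/s = 0.0148 L/s.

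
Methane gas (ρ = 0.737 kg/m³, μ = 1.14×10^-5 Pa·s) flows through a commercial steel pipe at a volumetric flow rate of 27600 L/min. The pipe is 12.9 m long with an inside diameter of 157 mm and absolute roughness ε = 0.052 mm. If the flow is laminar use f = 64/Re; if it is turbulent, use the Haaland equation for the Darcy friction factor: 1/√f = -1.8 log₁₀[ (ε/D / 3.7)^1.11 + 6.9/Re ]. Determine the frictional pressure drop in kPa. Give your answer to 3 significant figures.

ΔP ≈ 0.297 kPa

Q = 27600 L/min = 27600/60000 = 0.46 m³/s.
Cross-sectional area A = πD²/4 = π(0.157)²/4 = 0.01936 m²; mean velocity V = Q/A = 0.46/0.01936 = 23.76 m/s.
Reynolds number Re = ρVD/μ = 0.737 · 23.76 · 0.157 / 1.14e-05 = 2.412e+05.
Re > 4000 → turbulent. Relative roughness ε/D = 5.2e-05/0.157 = 0.000331. Haaland: 1/√f = -1.8 log₁₀[(0.000331/3.7)^1.11 + 6.9/2.412e+05] = -1.8 log₁₀[3.21e-05 + 2.86e-05] = 7.59, so f = 0.01736.
Darcy-Weisbach: ΔP = f(L/D)(ρV²/2) = 0.01736·(12.9/0.157)·(0.737·23.76²/2) = 0.01736·82.17·208.1 = 296.7 Pa.
ΔP = 296.7 Pa = 0.297 kPa.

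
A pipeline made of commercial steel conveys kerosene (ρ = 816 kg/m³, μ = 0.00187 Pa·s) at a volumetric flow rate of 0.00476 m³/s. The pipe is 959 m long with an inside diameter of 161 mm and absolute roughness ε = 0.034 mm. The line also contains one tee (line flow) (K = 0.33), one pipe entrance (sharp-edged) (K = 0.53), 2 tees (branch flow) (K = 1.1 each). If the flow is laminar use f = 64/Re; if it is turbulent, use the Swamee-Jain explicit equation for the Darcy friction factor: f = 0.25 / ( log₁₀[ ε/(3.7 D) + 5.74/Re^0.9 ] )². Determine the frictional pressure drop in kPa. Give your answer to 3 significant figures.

Cross-sectional area A = πD²/4 = π(0.161)²/4 = 0.02036 m²; mean velocity V = Q/A = 0.00476/0.02036 = 0.2338 m/s.
Reynolds number Re = ρVD/μ = 816 · 0.2338 · 0.161 / 0.00187 = 1.643e+04.
Re > 4000 → turbulent. Relative roughness ε/D = 3.4e-05/0.161 = 0.000211. Swamee-Jain: f = 0.25/(log₁₀[0.000211/3.7 + 5.74/1.643e+04^0.9])² = 0.25/(log₁₀[5.71e-05 + 0.000922])² = 0.25/(-3.009)² = 0.02761.
Total minor-loss coefficient ΣK = 1·0.33 + 1·0.53 + 2·1.1 = 3.06.
ΔP = [f·L/D + ΣK]·(ρV²/2) = [0.02761·959/0.161 + 3.06]·(816·0.2338²/2) = [164.5 + 3.06]·22.3 = 3737 Pa.
ΔP = 3737 Pa = 3.74 kPa.

ΔP ≈ 3.74 kPa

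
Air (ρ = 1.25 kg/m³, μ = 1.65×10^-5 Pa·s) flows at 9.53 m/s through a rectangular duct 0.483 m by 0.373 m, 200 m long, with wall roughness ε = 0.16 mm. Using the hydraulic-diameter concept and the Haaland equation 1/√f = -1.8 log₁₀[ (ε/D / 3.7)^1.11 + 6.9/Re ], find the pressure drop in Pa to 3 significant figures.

ΔP ≈ 467 Pa

Hydraulic diameter D_h = 4A/P = 4·(0.483·0.373)/(2·(0.483+0.373)) = 0.7206/1.712 = 0.4209 m.
Re = ρVD_h/μ = 1.25·9.53·0.4209/1.65e-05 = 3.039e+05.
ε/D_h = 0.00016/0.4209 = 0.00038; Haaland gives 1/√f = -1.8 log₁₀[3.74e-05+2.27e-05] = 7.598, so f = 0.01732.
ΔP = f(L/D_h)(ρV²/2) = 0.01732·200/0.4209·56.76 = 467.2 Pa.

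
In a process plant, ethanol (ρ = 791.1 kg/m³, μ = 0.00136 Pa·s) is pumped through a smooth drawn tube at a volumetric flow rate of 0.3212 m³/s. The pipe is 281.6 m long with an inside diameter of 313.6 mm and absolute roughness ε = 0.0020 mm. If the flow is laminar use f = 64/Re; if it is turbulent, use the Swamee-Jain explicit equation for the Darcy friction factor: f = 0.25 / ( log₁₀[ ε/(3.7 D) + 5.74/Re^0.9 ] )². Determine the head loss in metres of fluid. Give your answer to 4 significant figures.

Cross-sectional area A = πD²/4 = π(0.3136)²/4 = 0.07724 m²; mean velocity V = Q/A = 0.3212/0.07724 = 4.158 m/s.
Reynolds number Re = ρVD/μ = 791.1 · 4.158 · 0.3136 / 0.00136 = 7.586e+05.
Re > 4000 → turbulent. Relative roughness ε/D = 2e-06/0.3136 = 6.38e-06. Swamee-Jain: f = 0.25/(log₁₀[6.38e-06/3.7 + 5.74/7.586e+05^0.9])² = 0.25/(log₁₀[1.72e-06 + 2.93e-05])² = 0.25/(-4.508)² = 0.0123.
Darcy-Weisbach: ΔP = f(L/D)(ρV²/2) = 0.0123·(281.6/0.3136)·(791.1·4.158²/2) = 0.0123·898·6840 = 7.555e+04 Pa.
Head loss h_f = ΔP/(ρg) = 7.555e+04/(791.1·9.81) = 9.735 m.

h_f ≈ 9.735 m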